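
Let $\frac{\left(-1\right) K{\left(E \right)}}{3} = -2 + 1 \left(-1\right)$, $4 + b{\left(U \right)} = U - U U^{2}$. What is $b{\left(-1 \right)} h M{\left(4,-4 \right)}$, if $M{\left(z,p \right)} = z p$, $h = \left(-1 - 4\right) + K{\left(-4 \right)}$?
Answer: $256$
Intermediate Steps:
$b{\left(U \right)} = -4 + U - U^{3}$ ($b{\left(U \right)} = -4 - \left(- U + U U^{2}\right) = -4 - \left(U^{3} - U\right) = -4 + U - U^{3}$)
$K{\left(E \right)} = 9$ ($K{\left(E \right)} = - 3 \left(-2 + 1 \left(-1\right)\right) = - 3 \left(-2 - 1\right) = \left(-3\right) \left(-3\right) = 9$)
$h = 4$ ($h = \left(-1 - 4\right) + 9 = -5 + 9 = 4$)
$M{\left(z,p \right)} = p z$
$b{\left(-1 \right)} h M{\left(4,-4 \right)} = \left(-4 - 1 - \left(-1\right)^{3}\right) 4 \left(\left(-4\right) 4\right) = \left(-4 - 1 - -1\right) 4 \left(-16\right) = \left(-4 - 1 + 1\right) 4 \left(-16\right) = \left(-4\right) 4 \left(-16\right) = \left(-16\right) \left(-16\right) = 256$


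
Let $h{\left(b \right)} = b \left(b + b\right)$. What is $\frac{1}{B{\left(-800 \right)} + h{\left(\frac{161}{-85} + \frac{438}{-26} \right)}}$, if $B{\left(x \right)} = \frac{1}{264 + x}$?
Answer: $\frac{654469400}{459695173983} \approx 0.0014237$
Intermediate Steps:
$h{\left(b \right)} = 2 b^{2}$ ($h{\left(b \right)} = b 2 b = 2 b^{2}$)
$\frac{1}{B{\left(-800 \right)} + h{\left(\frac{161}{-85} + \frac{438}{-26} \right)}} = \frac{1}{\frac{1}{264 - 800} + 2 \left(\frac{161}{-85} + \frac{438}{-26}\right)^{2}} = \frac{1}{\frac{1}{-536} + 2 \left(161 \left(- \frac{1}{85}\right) + 438 \left(- \frac{1}{26}\right)\right)^{2}} = \frac{1}{- \frac{1}{536} + 2 \left(- \frac{161}{85} - \frac{219}{13}\right)^{2}} = \frac{1}{- \frac{1}{536} + 2 \left(- \frac{20708}{1105}\right)^{2}} = \frac{1}{- \frac{1}{536} + 2 \cdot \frac{428821264}{1221025}} = \frac{1}{- \frac{1}{536} + \frac{857642528}{1221025}} = \frac{1}{\frac{459695173983}{654469400}} = \frac{654469400}{459695173983}$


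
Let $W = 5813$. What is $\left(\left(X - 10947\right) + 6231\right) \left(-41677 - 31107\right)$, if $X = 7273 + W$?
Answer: $-609202080$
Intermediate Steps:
$X = 13086$ ($X = 7273 + 5813 = 13086$)
$\left(\left(X - 10947\right) + 6231\right) \left(-41677 - 31107\right) = \left(\left(13086 - 10947\right) + 6231\right) \left(-41677 - 31107\right) = \left(\left(13086 - 10947\right) + 6231\right) \left(-72784\right) = \left(2139 + 6231\right) \left(-72784\right) = 8370 \left(-72784\right) = -609202080$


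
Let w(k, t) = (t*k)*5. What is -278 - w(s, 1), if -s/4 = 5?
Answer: -178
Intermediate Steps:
s = -20 (s = -4*5 = -20)
w(k, t) = 5*k*t (w(k, t) = (k*t)*5 = 5*k*t)
-278 - w(s, 1) = -278 - 5*(-20) = -278 - 1*(-100) = -278 + 100 = -178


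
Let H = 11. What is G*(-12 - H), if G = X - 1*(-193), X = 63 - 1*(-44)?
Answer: -6900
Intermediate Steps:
X = 107 (X = 63 + 44 = 107)
G = 300 (G = 107 - 1*(-193) = 107 + 193 = 300)
G*(-12 - H) = 300*(-12 - 1*11) = 300*(-12 - 11) = 300*(-23) = -6900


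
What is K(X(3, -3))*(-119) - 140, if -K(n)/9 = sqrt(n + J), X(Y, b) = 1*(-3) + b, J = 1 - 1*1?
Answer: -140 + 1071*I*sqrt(6) ≈ -140.0 + 2623.4*I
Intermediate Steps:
J = 0 (J = 1 - 1 = 0)
X(Y, b) = -3 + b
K(n) = -9*sqrt(n) (K(n) = -9*sqrt(n + 0) = -9*sqrt(n))
K(X(3, -3))*(-119) - 140 = -9*sqrt(-3 - 3)*(-119) - 140 = -9*I*sqrt(6)*(-119) - 140 = 1071*I*sqrt(6) - 140 = -140 + 1071*I*sqrt(6)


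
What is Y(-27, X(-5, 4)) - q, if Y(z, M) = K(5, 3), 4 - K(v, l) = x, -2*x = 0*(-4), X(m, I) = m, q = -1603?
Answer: 1607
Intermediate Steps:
x = 0 (x = -0*(-4) = -1/2*0 = 0)
K(v, l) = 4 (K(v, l) = 4 - 1*0 = 4 + 0 = 4)
Y(z, M) = 4
Y(-27, X(-5, 4)) - q = 4 - 1*(-1603) = 4 + 1603 = 1607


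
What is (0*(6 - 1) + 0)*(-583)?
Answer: 0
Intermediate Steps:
(0*(6 - 1) + 0)*(-583) = (0*5 + 0)*(-583) = (0 + 0)*(-583) = 0*(-583) = 0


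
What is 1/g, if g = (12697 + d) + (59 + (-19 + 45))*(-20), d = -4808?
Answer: 1/6189 ≈ 0.00016158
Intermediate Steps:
g = 6189 (g = (12697 - 4808) + (59 + (-19 + 45))*(-20) = 7889 + (59 + 26)*(-20) = 7889 + 85*(-20) = 7889 - 1700 = 6189)
1/g = 1/6189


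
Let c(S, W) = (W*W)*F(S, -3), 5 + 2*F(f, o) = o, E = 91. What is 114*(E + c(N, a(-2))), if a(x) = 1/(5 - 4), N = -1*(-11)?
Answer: 9918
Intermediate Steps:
F(f, o) = -5/2 + o/2
N = 11
a(x) = 1 (a(x) = 1/1 = 1)
c(S, W) = -4*W² (c(S, W) = (W*W)*(-5/2 + (½)*(-3)) = W²*(-5/2 - 3/2) = W²*(-4) = -4*W²)
114*(E + c(N, a(-2))) = 114*(91 - 4*1²) = 114*(91 - 4*1) = 114*(91 - 4) = 114*87 = 9918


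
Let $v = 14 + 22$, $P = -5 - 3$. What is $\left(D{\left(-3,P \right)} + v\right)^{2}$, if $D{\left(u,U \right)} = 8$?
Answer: $1936$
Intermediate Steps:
$P = -8$ ($P = -5 - 3 = -8$)
$v = 36$
$\left(D{\left(-3,P \right)} + v\right)^{2} = \left(8 + 36\right)^{2} = 44^{2} = 1936$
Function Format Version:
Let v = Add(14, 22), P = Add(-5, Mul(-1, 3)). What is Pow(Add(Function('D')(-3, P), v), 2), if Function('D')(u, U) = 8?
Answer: 1936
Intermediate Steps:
P = -8 (P = Add(-5, -3) = -8)
v = 36
Pow(Add(Function('D')(-3, P), v), 2) = Pow(Add(8, 36), 2) = Pow(44, 2) = 1936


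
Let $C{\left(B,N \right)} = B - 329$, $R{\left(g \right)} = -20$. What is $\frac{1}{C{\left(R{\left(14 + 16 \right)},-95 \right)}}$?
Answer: $- \frac{1}{349} \approx -0.0028653$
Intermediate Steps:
$C{\left(B,N \right)} = -329 + B$
$\frac{1}{C{\left(R{\left(14 + 16 \right)},-95 \right)}} = \frac{1}{-329 - 20} = \frac{1}{-349} = - \frac{1}{349}$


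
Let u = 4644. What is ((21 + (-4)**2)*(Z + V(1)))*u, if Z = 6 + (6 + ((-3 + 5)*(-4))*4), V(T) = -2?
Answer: -3780216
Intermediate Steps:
Z = -20 (Z = 6 + (6 + (2*(-4))*4) = 6 + (6 - 8*4) = 6 + (6 - 32) = 6 - 26 = -20)
((21 + (-4)**2)*(Z + V(1)))*u = ((21 + (-4)**2)*(-20 - 2))*4644 = ((21 + 16)*(-22))*4644 = (37*(-22))*4644 = -814*4644 = -3780216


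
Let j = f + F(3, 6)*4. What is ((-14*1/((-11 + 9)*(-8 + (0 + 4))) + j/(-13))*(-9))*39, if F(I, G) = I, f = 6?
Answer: 4401/4 ≈ 1100.3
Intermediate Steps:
j = 18 (j = 6 + 3*4 = 6 + 12 = 18)
((-14*1/((-11 + 9)*(-8 + (0 + 4))) + j/(-13))*(-9))*39 = ((-14*1/((-11 + 9)*(-8 + (0 + 4))) + 18/(-13))*(-9))*39 = ((-14*(-1/(2*(-8 + 4))) + 18*(-1/13))*(-9))*39 = ((-14/((-2*(-4))) - 18/13)*(-9))*39 = ((-14/8 - 18/13)*(-9))*39 = ((-14*⅛ - 18/13)*(-9))*39 = ((-7/4 - 18/13)*(-9))*39 = -163/52*(-9)*39 = (1467/52)*39 = 4401/4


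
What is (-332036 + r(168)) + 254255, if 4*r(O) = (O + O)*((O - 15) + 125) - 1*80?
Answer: -54449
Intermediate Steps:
r(O) = -20 + O*(110 + O)/2 (r(O) = ((O + O)*((O - 15) + 125) - 1*80)/4 = ((2*O)*((-15 + O) + 125) - 80)/4 = ((2*O)*(110 + O) - 80)/4 = (2*O*(110 + O) - 80)/4 = (-80 + 2*O*(110 + O))/4 = -20 + O*(110 + O)/2)
(-332036 + r(168)) + 254255 = (-332036 + (-20 + (½)*168² + 55*168)) + 254255 = (-332036 + (-20 + (½)*28224 + 9240)) + 254255 = (-332036 + (-20 + 14112 + 9240)) + 254255 = (-332036 + 23332) + 254255 = -308704 + 254255 = -54449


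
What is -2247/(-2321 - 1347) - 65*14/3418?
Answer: 310169/895516 ≈ 0.34636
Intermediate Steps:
-2247/(-2321 - 1347) - 65*14/3418 = -2247/(-3668) - 910*1/3418 = -2247*(-1/3668) - 455/1709 = 321/524 - 455/1709 = 310169/895516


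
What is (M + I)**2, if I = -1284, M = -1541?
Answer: 7980625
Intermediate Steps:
(M + I)**2 = (-1541 - 1284)**2 = (-2825)**2 = 7980625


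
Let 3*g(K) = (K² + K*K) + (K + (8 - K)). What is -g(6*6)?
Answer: -2600/3 ≈ -866.67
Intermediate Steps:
g(K) = 8/3 + 2*K²/3 (g(K) = ((K² + K*K) + (K + (8 - K)))/3 = ((K² + K²) + 8)/3 = (2*K² + 8)/3 = (8 + 2*K²)/3 = 8/3 + 2*K²/3)
-g(6*6) = -(8/3 + 2*(6*6)²/3) = -(8/3 + (⅔)*36²) = -(8/3 + (⅔)*1296) = -(8/3 + 864) = -1*2600/3 = -2600/3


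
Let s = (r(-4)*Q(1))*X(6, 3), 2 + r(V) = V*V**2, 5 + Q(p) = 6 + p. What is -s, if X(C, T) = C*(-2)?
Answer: -1584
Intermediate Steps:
X(C, T) = -2*C
Q(p) = 1 + p (Q(p) = -5 + (6 + p) = 1 + p)
r(V) = -2 + V**3 (r(V) = -2 + V*V**2 = -2 + V**3)
s = 1584 (s = ((-2 + (-4)**3)*(1 + 1))*(-2*6) = ((-2 - 64)*2)*(-12) = -66*2*(-12) = -132*(-12) = 1584)
-s = -1*1584 = -1584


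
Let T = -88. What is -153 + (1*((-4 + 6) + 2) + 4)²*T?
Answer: -5785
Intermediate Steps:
-153 + (1*((-4 + 6) + 2) + 4)²*T = -153 + (1*((-4 + 6) + 2) + 4)²*(-88) = -153 + (1*(2 + 2) + 4)²*(-88) = -153 + (1*4 + 4)²*(-88) = -153 + (4 + 4)²*(-88) = -153 + 8²*(-88) = -153 + 64*(-88) = -153 - 5632 = -5785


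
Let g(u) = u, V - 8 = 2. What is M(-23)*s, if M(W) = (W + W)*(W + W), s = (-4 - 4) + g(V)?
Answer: 4232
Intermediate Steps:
V = 10 (V = 8 + 2 = 10)
s = 2 (s = (-4 - 4) + 10 = -8 + 10 = 2)
M(W) = 4*W² (M(W) = (2*W)*(2*W) = 4*W²)
M(-23)*s = (4*(-23)²)*2 = (4*529)*2 = 2116*2 = 4232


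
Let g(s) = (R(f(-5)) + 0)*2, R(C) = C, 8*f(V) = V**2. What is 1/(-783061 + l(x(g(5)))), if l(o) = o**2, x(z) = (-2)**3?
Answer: -1/782997 ≈ -1.2771e-6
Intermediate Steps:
f(V) = V**2/8
g(s) = 25/4 (g(s) = ((1/8)*(-5)**2 + 0)*2 = ((1/8)*25 + 0)*2 = (25/8 + 0)*2 = (25/8)*2 = 25/4)
x(z) = -8
1/(-783061 + l(x(g(5)))) = 1/(-783061 + (-8)**2) = 1/(-783061 + 64) = 1/(-782997) = -1/782997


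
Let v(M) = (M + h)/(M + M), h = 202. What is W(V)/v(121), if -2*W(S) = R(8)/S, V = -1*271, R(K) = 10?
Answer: 1210/87533 ≈ 0.013823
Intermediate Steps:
v(M) = (202 + M)/(2*M) (v(M) = (M + 202)/(M + M) = (202 + M)/((2*M)) = (202 + M)*(1/(2*M)) = (202 + M)/(2*M))
V = -271
W(S) = -5/S
W(V)/v(121) = (-5/(-271))/(((½)*(202 + 121)/121)) = (-5*(-1/271))/(((½)*(1/121)*323)) = 5/(271*(323/242)) = (5/271)*(242/323) = 1210/87533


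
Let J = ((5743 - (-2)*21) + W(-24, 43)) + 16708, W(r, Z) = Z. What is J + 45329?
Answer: 67865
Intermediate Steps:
J = 22536 (J = ((5743 - (-2)*21) + 43) + 16708 = ((5743 - 1*(-42)) + 43) + 16708 = ((5743 + 42) + 43) + 16708 = (5785 + 43) + 16708 = 5828 + 16708 = 22536)
J + 45329 = 22536 + 45329 = 67865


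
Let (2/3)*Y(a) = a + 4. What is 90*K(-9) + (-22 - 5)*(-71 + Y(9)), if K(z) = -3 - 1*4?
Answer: 1521/2 ≈ 760.50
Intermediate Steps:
K(z) = -7 (K(z) = -3 - 4 = -7)
Y(a) = 6 + 3*a/2 (Y(a) = 3*(a + 4)/2 = 3*(4 + a)/2 = 6 + 3*a/2)
90*K(-9) + (-22 - 5)*(-71 + Y(9)) = 90*(-7) + (-22 - 5)*(-71 + (6 + (3/2)*9)) = -630 - 27*(-71 + (6 + 27/2)) = -630 - 27*(-71 + 39/2) = -630 - 27*(-103/2) = -630 + 2781/2 = 1521/2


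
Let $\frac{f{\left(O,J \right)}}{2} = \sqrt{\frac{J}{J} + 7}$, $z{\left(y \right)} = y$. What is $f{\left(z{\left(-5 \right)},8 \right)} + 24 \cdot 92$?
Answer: $2208 + 4 \sqrt{2} \approx 2213.7$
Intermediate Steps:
$f{\left(O,J \right)} = 4 \sqrt{2}$ ($f{\left(O,J \right)} = 2 \sqrt{\frac{J}{J} + 7} = 2 \sqrt{1 + 7} = 2 \sqrt{8} = 2 \cdot 2 \sqrt{2} = 4 \sqrt{2}$)
$f{\left(z{\left(-5 \right)},8 \right)} + 24 \cdot 92 = 4 \sqrt{2} + 24 \cdot 92 = 4 \sqrt{2} + 2208 = 2208 + 4 \sqrt{2}$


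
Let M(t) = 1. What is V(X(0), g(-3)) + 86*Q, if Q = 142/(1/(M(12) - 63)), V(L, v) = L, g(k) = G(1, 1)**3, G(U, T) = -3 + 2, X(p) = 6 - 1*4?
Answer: -757142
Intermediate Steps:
X(p) = 2 (X(p) = 6 - 4 = 2)
G(U, T) = -1
g(k) = -1 (g(k) = (-1)**3 = -1)
Q = -8804 (Q = 142/(1/(1 - 63)) = 142/(1/(-62)) = 142/(-1/62) = 142*(-62) = -8804)
V(X(0), g(-3)) + 86*Q = 2 + 86*(-8804) = 2 - 757144 = -757142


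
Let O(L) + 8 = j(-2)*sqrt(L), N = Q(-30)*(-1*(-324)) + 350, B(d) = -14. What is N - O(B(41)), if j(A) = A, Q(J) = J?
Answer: -9362 + 2*I*sqrt(14) ≈ -9362.0 + 7.4833*I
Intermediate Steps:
N = -9370 (N = -(-30)*(-324) + 350 = -30*324 + 350 = -9720 + 350 = -9370)
O(L) = -8 - 2*sqrt(L)
N - O(B(41)) = -9370 - (-8 - 2*I*sqrt(14)) = -9370 + (8 + 2*I*sqrt(14)) = -9362 + 2*I*sqrt(14)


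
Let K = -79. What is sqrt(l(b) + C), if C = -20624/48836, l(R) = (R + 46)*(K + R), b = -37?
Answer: 2*I*sqrt(38920314142)/12209 ≈ 32.318*I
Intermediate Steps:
l(R) = (-79 + R)*(46 + R) (l(R) = (R + 46)*(-79 + R) = (46 + R)*(-79 + R) = (-79 + R)*(46 + R))
C = -5156/12209 (C = -20624*1/48836 = -5156/12209 ≈ -0.42231)
sqrt(l(b) + C) = sqrt((-3634 + (-37)**2 - 33*(-37)) - 5156/12209) = sqrt((-3634 + 1369 + 1221) - 5156/12209) = sqrt(-1044 - 5156/12209) = sqrt(-12751352/12209) = 2*I*sqrt(38920314142)/12209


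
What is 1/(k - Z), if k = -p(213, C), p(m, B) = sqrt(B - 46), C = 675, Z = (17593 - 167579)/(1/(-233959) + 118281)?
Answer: -242764529566109385593/120112584137595219332740 - 191447410562128113121*sqrt(629)/120112584137595219332740 ≈ -0.041996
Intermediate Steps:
Z = -17545287287/13836452239 (Z = -149986/(-1/233959 + 118281) = -149986/27672904478/233959 = -149986*233959/27672904478 = -17545287287/13836452239 ≈ -1.2680)
p(m, B) = sqrt(-46 + B)
k = -sqrt(629) (k = -sqrt(-46 + 675) = -sqrt(629) ≈ -25.080)
1/(k - Z) = 1/(-sqrt(629) - 1*(-17545287287/13836452239)) = 1/(-sqrt(629) + 17545287287/13836452239) = 1/(17545287287/13836452239 - sqrt(629))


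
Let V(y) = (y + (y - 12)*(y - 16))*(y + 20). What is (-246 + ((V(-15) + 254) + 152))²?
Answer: 18232900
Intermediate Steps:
V(y) = (20 + y)*(y + (-16 + y)*(-12 + y)) (V(y) = (y + (-12 + y)*(-16 + y))*(20 + y) = (y + (-16 + y)*(-12 + y))*(20 + y) = (20 + y)*(y + (-16 + y)*(-12 + y)))
(-246 + ((V(-15) + 254) + 152))² = (-246 + (((3840 + (-15)³ - 348*(-15) - 7*(-15)²) + 254) + 152))² = (-246 + (((3840 - 3375 + 5220 - 7*225) + 254) + 152))² = (-246 + (((3840 - 3375 + 5220 - 1575) + 254) + 152))² = (-246 + ((4110 + 254) + 152))² = (-246 + (4364 + 152))² = (-246 + 4516)² = 4270² = 18232900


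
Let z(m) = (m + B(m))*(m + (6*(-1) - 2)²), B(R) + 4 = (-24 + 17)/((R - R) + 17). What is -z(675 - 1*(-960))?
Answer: -47096280/17 ≈ -2.7704e+6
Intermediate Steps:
B(R) = -75/17 (B(R) = -4 + (-24 + 17)/((R - R) + 17) = -4 - 7/(0 + 17) = -4 - 7/17 = -75/17)
z(m) = (64 + m)*(-75/17 + m) (z(m) = (m - 75/17)*(m + (6*(-1) - 2)²) = (-75/17 + m)*(m + (-6 - 2)²) = (-75/17 + m)*(m + (-8)²) = (-75/17 + m)*(m + 64) = (-75/17 + m)*(64 + m) = (64 + m)*(-75/17 + m))
-z(675 - 1*(-960)) = -(-4800/17 + (675 - 1*(-960))² + 1013*(675 - 1*(-960))/17) = -(-4800/17 + (675 + 960)² + 1013*(675 + 960)/17) = -(-4800/17 + 1635² + (1013/17)*1635) = -(-4800/17 + 2673225 + 1656255/17) = -1*47096280/17 = -47096280/17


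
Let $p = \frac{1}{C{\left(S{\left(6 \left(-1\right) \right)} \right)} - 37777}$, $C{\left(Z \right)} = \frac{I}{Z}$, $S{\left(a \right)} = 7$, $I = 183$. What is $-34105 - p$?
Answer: $- \frac{9012450873}{264256} \approx -34105.0$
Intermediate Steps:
$C{\left(Z \right)} = \frac{183}{Z}$
$p = - \frac{7}{264256}$ ($p = \frac{1}{\frac{183}{7} - 37777} = \frac{1}{- \frac{264256}{7}} = - \frac{7}{264256} \approx -2.6489 \cdot 10^{-5}$)
$-34105 - p = -34105 - - \frac{7}{264256} = -34105 + \frac{7}{264256} = - \frac{9012450873}{264256}$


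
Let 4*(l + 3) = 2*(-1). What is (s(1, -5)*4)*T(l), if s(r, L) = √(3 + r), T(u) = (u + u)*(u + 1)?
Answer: 140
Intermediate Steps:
l = -7/2 (l = -3 + (2*(-1))/4 = -3 + (¼)*(-2) = -3 - ½ = -7/2 ≈ -3.5000)
T(u) = 2*u*(1 + u) (T(u) = (2*u)*(1 + u) = 2*u*(1 + u))
(s(1, -5)*4)*T(l) = (√(3 + 1)*4)*(2*(-7/2)*(1 - 7/2)) = (√4*4)*(2*(-7/2)*(-5/2)) = (2*4)*(35/2) = 8*(35/2) = 140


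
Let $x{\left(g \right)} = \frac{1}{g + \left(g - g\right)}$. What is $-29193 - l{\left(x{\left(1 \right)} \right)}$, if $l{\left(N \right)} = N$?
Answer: $-29194$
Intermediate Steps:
$x{\left(g \right)} = \frac{1}{g}$ ($x{\left(g \right)} = \frac{1}{g + 0} = \frac{1}{g}$)
$-29193 - l{\left(x{\left(1 \right)} \right)} = -29193 - 1^{-1} = -29193 - 1 = -29194$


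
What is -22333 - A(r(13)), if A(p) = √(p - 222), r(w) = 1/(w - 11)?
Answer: -22333 - I*√886/2 ≈ -22333.0 - 14.883*I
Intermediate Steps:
r(w) = 1/(-11 + w)
A(p) = √(-222 + p)
-22333 - A(r(13)) = -22333 - √(-222 + 1/(-11 + 13)) = -22333 - √(-222 + 1/2) = -22333 - √(-222 + ½) = -22333 - √(-443/2) = -22333 - I*√886/2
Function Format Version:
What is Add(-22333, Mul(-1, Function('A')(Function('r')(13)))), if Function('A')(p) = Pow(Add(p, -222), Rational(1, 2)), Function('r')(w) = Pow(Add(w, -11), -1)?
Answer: Add(-22333, Mul(Rational(-1, 2), I, Pow(886, Rational(1, 2)))) ≈ Add(-22333., Mul(-14.883, I))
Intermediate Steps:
Function('r')(w) = Pow(Add(-11, w), -1)
Function('A')(p) = Pow(Add(-222, p), Rational(1, 2))
Add(-22333, Mul(-1, Function('A')(Function('r')(13)))) = Add(-22333, Mul(-1, Pow(Add(-222, Pow(Add(-11, 13), -1)), Rational(1, 2)))) = Add(-22333, Mul(-1, Pow(Add(-222, Pow(2, -1)), Rational(1, 2)))) = Add(-22333, Mul(-1, Pow(Add(-222, Rational(1, 2)), Rational(1, 2)))) = Add(-22333, Mul(-1, Pow(Rational(-443, 2), Rational(1, 2)))) = Add(-22333, Mul(-1, Mul(Rational(1, 2), I, Pow(886, Rational(1, 2))))) = Add(-22333, Mul(Rational(-1, 2), I, Pow(886, Rational(1, 2))))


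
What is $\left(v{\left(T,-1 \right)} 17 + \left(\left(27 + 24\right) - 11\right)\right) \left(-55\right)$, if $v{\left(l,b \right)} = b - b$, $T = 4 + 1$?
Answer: $-2200$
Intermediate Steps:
$T = 5$
$v{\left(l,b \right)} = 0$
$\left(v{\left(T,-1 \right)} 17 + \left(\left(27 + 24\right) - 11\right)\right) \left(-55\right) = \left(0 \cdot 17 + \left(\left(27 + 24\right) - 11\right)\right) \left(-55\right) = \left(0 + \left(51 - 11\right)\right) \left(-55\right) = \left(0 + 40\right) \left(-55\right) = 40 \left(-55\right) = -2200$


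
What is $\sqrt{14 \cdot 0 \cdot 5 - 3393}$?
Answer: $3 i \sqrt{377} \approx 58.249 i$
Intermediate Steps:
$\sqrt{14 \cdot 0 \cdot 5 - 3393} = \sqrt{0 \cdot 5 - 3393} = \sqrt{0 - 3393} = \sqrt{-3393} = 3 i \sqrt{377}$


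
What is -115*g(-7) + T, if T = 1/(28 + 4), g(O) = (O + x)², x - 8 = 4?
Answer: -91999/32 ≈ -2875.0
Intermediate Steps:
x = 12 (x = 8 + 4 = 12)
g(O) = (12 + O)² (g(O) = (O + 12)² = (12 + O)²)
T = 1/32 ≈ 0.031250
-115*g(-7) + T = -115*(12 - 7)² + 1/32 = -115*5² + 1/32 = -115*25 + 1/32 = -2875 + 1/32 = -91999/32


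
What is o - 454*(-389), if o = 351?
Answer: 176957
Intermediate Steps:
o - 454*(-389) = 351 - 454*(-389) = 351 + 176606 = 176957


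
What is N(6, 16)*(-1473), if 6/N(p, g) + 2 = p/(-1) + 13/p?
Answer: 53028/35 ≈ 1515.1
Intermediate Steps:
N(p, g) = 6/(-2 - p + 13/p) (N(p, g) = 6/(-2 + (p/(-1) + 13/p)) = 6/(-2 + (p*(-1) + 13/p)) = 6/(-2 + (-p + 13/p)) = 6/(-2 - p + 13/p))
N(6, 16)*(-1473) = -6*6/(-13 + 6**2 + 2*6)*(-1473) = -6*6/(-13 + 36 + 12)*(-1473) = -6*6/35*(-1473) = -6*6*1/35*(-1473) = -36/35*(-1473) = 53028/35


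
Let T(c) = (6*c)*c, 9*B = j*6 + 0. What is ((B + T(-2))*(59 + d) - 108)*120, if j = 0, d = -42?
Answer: 36000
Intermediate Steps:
B = 0 (B = (0*6 + 0)/9 = (0 + 0)/9 = (⅑)*0 = 0)
T(c) = 6*c²
((B + T(-2))*(59 + d) - 108)*120 = ((0 + 6*(-2)²)*(59 - 42) - 108)*120 = ((0 + 6*4)*17 - 108)*120 = ((0 + 24)*17 - 108)*120 = (24*17 - 108)*120 = (408 - 108)*120 = 300*120 = 36000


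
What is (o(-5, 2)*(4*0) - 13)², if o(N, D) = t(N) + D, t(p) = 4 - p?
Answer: 169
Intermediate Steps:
o(N, D) = 4 + D - N (o(N, D) = (4 - N) + D = 4 + D - N)
(o(-5, 2)*(4*0) - 13)² = ((4 + 2 - 1*(-5))*(4*0) - 13)² = ((4 + 2 + 5)*0 - 13)² = (11*0 - 13)² = (0 - 13)² = (-13)² = 169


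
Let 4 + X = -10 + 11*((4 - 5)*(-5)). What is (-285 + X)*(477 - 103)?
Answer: -91256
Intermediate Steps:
X = 41 (X = -4 + (-10 + 11*((4 - 5)*(-5))) = -4 + (-10 + 11*(-1*(-5))) = -4 + (-10 + 11*5) = -4 + (-10 + 55) = -4 + 45 = 41)
(-285 + X)*(477 - 103) = (-285 + 41)*(477 - 103) = -244*374 = -91256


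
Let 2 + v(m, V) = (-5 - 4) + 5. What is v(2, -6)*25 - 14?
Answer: -164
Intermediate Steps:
v(m, V) = -6 (v(m, V) = -2 + ((-5 - 4) + 5) = -2 + (-9 + 5) = -2 - 4 = -6)
v(2, -6)*25 - 14 = -6*25 - 14 = -150 - 14 = -164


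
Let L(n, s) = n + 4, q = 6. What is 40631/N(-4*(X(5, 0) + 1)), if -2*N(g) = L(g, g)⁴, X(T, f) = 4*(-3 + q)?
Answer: -40631/2654208 ≈ -0.015308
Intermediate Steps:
X(T, f) = 12 (X(T, f) = 4*(-3 + 6) = 4*3 = 12)
L(n, s) = 4 + n
N(g) = -(4 + g)⁴/2
40631/N(-4*(X(5, 0) + 1)) = 40631/((-(4 - 4*(12 + 1))⁴/2)) = 40631/((-(4 - 4*13)⁴/2)) = 40631/((-(4 - 52)⁴/2)) = 40631/((-½*(-48)⁴)) = 40631/((-½*5308416)) = 40631/(-2654208) = 40631*(-1/2654208) = -40631/2654208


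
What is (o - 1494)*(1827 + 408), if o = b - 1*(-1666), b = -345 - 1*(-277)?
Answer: 232440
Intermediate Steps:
b = -68 (b = -345 + 277 = -68)
o = 1598 (o = -68 - 1*(-1666) = -68 + 1666 = 1598)
(o - 1494)*(1827 + 408) = (1598 - 1494)*(1827 + 408) = 104*2235 = 232440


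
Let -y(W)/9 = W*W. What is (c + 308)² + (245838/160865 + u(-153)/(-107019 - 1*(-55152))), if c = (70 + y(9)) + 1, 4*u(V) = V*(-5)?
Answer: 26721617702003/218132940 ≈ 1.2250e+5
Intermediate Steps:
u(V) = -5*V/4 (u(V) = (V*(-5))/4 = (-5*V)/4 = -5*V/4)
y(W) = -9*W² (y(W) = -9*W*W = -9*W²)
c = -658 (c = (70 - 9*9²) + 1 = (70 - 9*81) + 1 = (70 - 729) + 1 = -659 + 1 = -658)
(c + 308)² + (245838/160865 + u(-153)/(-107019 - 1*(-55152))) = (-658 + 308)² + (245838/160865 + (-5/4*(-153))/(-107019 - 1*(-55152))) = (-350)² + (245838*(1/160865) + 765/(4*(-107019 + 55152))) = 122500 + (245838/160865 + (765/4)/(-51867)) = 122500 + (245838/160865 + (765/4)*(-1/51867)) = 122500 + (245838/160865 - 5/1356) = 122500 + 332552003/218132940 = 26721617702003/218132940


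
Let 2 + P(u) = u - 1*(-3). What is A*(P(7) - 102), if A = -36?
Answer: 3384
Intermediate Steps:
P(u) = 1 + u (P(u) = -2 + (u - 1*(-3)) = -2 + (u + 3) = -2 + (3 + u) = 1 + u)
A*(P(7) - 102) = -36*((1 + 7) - 102) = -36*(8 - 102) = -36*(-94) = 3384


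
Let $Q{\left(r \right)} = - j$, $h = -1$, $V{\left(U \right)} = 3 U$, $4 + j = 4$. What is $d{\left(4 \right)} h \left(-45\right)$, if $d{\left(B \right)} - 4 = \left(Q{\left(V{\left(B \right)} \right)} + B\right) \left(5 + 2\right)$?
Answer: $1440$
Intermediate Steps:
$j = 0$ ($j = -4 + 4 = 0$)
$Q{\left(r \right)} = 0$ ($Q{\left(r \right)} = \left(-1\right) 0 = 0$)
$d{\left(B \right)} = 4 + 7 B$ ($d{\left(B \right)} = 4 + \left(0 + B\right) \left(5 + 2\right) = 4 + B 7 = 4 + 7 B$)
$d{\left(4 \right)} h \left(-45\right) = \left(4 + 7 \cdot 4\right) \left(-1\right) \left(-45\right) = \left(4 + 28\right) \left(-1\right) \left(-45\right) = 32 \left(-1\right) \left(-45\right) = \left(-32\right) \left(-45\right) = 1440$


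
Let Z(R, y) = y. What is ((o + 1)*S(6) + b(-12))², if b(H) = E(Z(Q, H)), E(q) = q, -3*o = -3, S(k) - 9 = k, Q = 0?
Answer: 324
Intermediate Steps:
S(k) = 9 + k
o = 1 (o = -⅓*(-3) = 1)
b(H) = H
((o + 1)*S(6) + b(-12))² = ((1 + 1)*(9 + 6) - 12)² = (2*15 - 12)² = (30 - 12)² = 18² = 324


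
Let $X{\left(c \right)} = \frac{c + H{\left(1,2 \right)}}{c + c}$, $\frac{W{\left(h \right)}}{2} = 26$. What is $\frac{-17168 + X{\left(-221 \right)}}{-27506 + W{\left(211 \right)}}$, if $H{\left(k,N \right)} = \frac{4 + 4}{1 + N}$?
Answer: $\frac{22764113}{36404004} \approx 0.62532$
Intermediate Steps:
$H{\left(k,N \right)} = \frac{8}{1 + N}$
$W{\left(h \right)} = 52$ ($W{\left(h \right)} = 2 \cdot 26 = 52$)
$X{\left(c \right)} = \frac{\frac{8}{3} + c}{2 c}$ ($X{\left(c \right)} = \frac{c + \frac{8}{1 + 2}}{c + c} = \frac{c + \frac{8}{3}}{2 c} = \left(c + 8 \cdot \frac{1}{3}\right) \frac{1}{2 c} = \left(c + \frac{8}{3}\right) \frac{1}{2 c} = \left(\frac{8}{3} + c\right) \frac{1}{2 c} = \frac{\frac{8}{3} + c}{2 c}$)
$\frac{-17168 + X{\left(-221 \right)}}{-27506 + W{\left(211 \right)}} = \frac{-17168 + \frac{8 + 3 \left(-221\right)}{6 \left(-221\right)}}{-27506 + 52} = \frac{-17168 + \frac{1}{6} \left(- \frac{1}{221}\right) \left(8 - 663\right)}{-27454} = \left(-17168 + \frac{1}{6} \left(- \frac{1}{221}\right) \left(-655\right)\right) \left(- \frac{1}{27454}\right) = \left(-17168 + \frac{655}{1326}\right) \left(- \frac{1}{27454}\right) = \left(- \frac{22764113}{1326}\right) \left(- \frac{1}{27454}\right) = \frac{22764113}{36404004}$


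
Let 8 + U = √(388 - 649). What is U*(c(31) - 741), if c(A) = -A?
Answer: 6176 - 2316*I*√29 ≈ 6176.0 - 12472.0*I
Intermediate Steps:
U = -8 + 3*I*√29 (U = -8 + √(388 - 649) = -8 + √(-261) = -8 + 3*I*√29 ≈ -8.0 + 16.155*I)
U*(c(31) - 741) = (-8 + 3*I*√29)*(-1*31 - 741) = (-8 + 3*I*√29)*(-31 - 741) = (-8 + 3*I*√29)*(-772) = 6176 - 2316*I*√29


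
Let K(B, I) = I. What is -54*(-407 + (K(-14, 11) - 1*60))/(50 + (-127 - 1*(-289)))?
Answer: 6156/53 ≈ 116.15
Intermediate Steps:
-54*(-407 + (K(-14, 11) - 1*60))/(50 + (-127 - 1*(-289))) = -54*(-407 + (11 - 1*60))/(50 + (-127 - 1*(-289))) = -54*(-407 + (11 - 60))/(50 + (-127 + 289)) = -54*(-407 - 49)/(50 + 162) = -(-24624)/212 = -54*(-114/53) = 6156/53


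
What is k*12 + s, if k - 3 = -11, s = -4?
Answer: -100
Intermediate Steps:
k = -8 (k = 3 - 11 = -8)
k*12 + s = -8*12 - 4 = -96 - 4 = -100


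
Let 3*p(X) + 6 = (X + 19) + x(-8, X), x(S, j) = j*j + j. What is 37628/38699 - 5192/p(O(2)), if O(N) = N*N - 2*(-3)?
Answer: -597771100/5146967 ≈ -116.14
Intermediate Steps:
O(N) = 6 + N² (O(N) = N² + 6 = 6 + N²)
x(S, j) = j + j² (x(S, j) = j² + j = j + j²)
p(X) = 13/3 + X/3 + X*(1 + X)/3 (p(X) = -2 + ((X + 19) + X*(1 + X))/3 = -2 + ((19 + X) + X*(1 + X))/3 = -2 + (19 + X + X*(1 + X))/3 = -2 + (19/3 + X/3 + X*(1 + X)/3) = 13/3 + X/3 + X*(1 + X)/3)
37628/38699 - 5192/p(O(2)) = 37628/38699 - 5192/(13/3 + (6 + 2²)/3 + (6 + 2²)*(1 + (6 + 2²))/3) = 37628*(1/38699) - 5192/(13/3 + (6 + 4)/3 + (6 + 4)*(1 + (6 + 4))/3) = 37628/38699 - 5192/(13/3 + (⅓)*10 + (⅓)*10*(1 + 10)) = 37628/38699 - 5192/(13/3 + 10/3 + (⅓)*10*11) = 37628/38699 - 5192/(13/3 + 10/3 + 110/3) = 37628/38699 - 5192/133/3 = 37628/38699 - 5192*3/133 = 37628/38699 - 15576/133 = -597771100/5146967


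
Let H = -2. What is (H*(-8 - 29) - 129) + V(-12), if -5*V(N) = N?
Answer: -263/5 ≈ -52.600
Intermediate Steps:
V(N) = -N/5
(H*(-8 - 29) - 129) + V(-12) = (-2*(-8 - 29) - 129) - ⅕*(-12) = (-2*(-37) - 129) + 12/5 = (74 - 129) + 12/5 = -55 + 12/5 = -263/5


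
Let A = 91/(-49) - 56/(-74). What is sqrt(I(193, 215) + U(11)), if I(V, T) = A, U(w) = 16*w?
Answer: sqrt(11732441)/259 ≈ 13.225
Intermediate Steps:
A = -285/259 (A = 91*(-1/49) - 56*(-1/74) = -13/7 + 28/37 = -285/259 ≈ -1.1004)
I(V, T) = -285/259
sqrt(I(193, 215) + U(11)) = sqrt(-285/259 + 16*11) = sqrt(-285/259 + 176) = sqrt(45299/259) = sqrt(11732441)/259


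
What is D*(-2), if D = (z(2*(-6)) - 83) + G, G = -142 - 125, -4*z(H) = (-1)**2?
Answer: 1401/2 ≈ 700.50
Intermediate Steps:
z(H) = -1/4 (z(H) = -1/4*(-1)**2 = -1/4*1 = -1/4)
G = -267
D = -1401/4 (D = (-1/4 - 83) - 267 = -333/4 - 267 = -1401/4 ≈ -350.25)
D*(-2) = -1401/4*(-2) = 1401/2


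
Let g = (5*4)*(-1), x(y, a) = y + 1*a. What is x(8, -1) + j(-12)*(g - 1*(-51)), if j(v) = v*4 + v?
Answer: -1853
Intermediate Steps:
x(y, a) = a + y (x(y, a) = y + a = a + y)
g = -20 (g = 20*(-1) = -20)
j(v) = 5*v (j(v) = 4*v + v = 5*v)
x(8, -1) + j(-12)*(g - 1*(-51)) = (-1 + 8) + (5*(-12))*(-20 - 1*(-51)) = 7 - 60*(-20 + 51) = 7 - 60*31 = 7 - 1860 = -1853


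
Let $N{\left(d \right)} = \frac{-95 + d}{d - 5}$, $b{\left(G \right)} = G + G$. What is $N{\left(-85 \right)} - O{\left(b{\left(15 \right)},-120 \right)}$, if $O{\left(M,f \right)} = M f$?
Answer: $3602$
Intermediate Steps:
$b{\left(G \right)} = 2 G$
$N{\left(d \right)} = \frac{-95 + d}{-5 + d}$
$N{\left(-85 \right)} - O{\left(b{\left(15 \right)},-120 \right)} = \frac{-95 - 85}{-5 - 85} - 2 \cdot 15 \left(-120\right) = \frac{1}{-90} \left(-180\right) - 30 \left(-120\right) = \left(- \frac{1}{90}\right) \left(-180\right) - -3600 = 2 + 3600 = 3602$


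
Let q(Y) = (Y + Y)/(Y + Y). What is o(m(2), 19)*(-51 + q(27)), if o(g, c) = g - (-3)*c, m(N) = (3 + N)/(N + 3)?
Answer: -2900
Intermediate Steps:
q(Y) = 1 (q(Y) = (2*Y)/((2*Y)) = (2*Y)*(1/(2*Y)) = 1)
m(N) = 1 (m(N) = (3 + N)/(3 + N) = 1)
o(g, c) = g + 3*c
o(m(2), 19)*(-51 + q(27)) = (1 + 3*19)*(-51 + 1) = (1 + 57)*(-50) = 58*(-50) = -2900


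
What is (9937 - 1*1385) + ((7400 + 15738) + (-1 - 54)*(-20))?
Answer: 32790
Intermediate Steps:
(9937 - 1*1385) + ((7400 + 15738) + (-1 - 54)*(-20)) = (9937 - 1385) + (23138 - 55*(-20)) = 8552 + (23138 + 1100) = 8552 + 24238 = 32790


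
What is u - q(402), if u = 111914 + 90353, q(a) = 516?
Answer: 201751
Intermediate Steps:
u = 202267
u - q(402) = 202267 - 1*516 = 202267 - 516 = 201751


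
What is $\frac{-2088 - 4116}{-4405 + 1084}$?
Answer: $\frac{2068}{1107} \approx 1.8681$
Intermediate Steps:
$\frac{-2088 - 4116}{-4405 + 1084} = - \frac{6204}{-3321} = \left(-6204\right) \left(- \frac{1}{3321}\right) = \frac{2068}{1107}$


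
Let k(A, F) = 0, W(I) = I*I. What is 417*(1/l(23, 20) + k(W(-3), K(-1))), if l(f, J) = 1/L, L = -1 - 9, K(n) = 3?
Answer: -4170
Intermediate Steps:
W(I) = I²
L = -10
l(f, J) = -⅒ (l(f, J) = 1/(-10) = -⅒)
417*(1/l(23, 20) + k(W(-3), K(-1))) = 417*(1/(-⅒) + 0) = 417*(-10 + 0) = 417*(-10) = -4170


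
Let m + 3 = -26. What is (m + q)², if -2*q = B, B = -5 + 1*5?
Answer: 841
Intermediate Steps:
m = -29 (m = -3 - 26 = -29)
B = 0 (B = -5 + 5 = 0)
q = 0 (q = -½*0 = 0)
(m + q)² = (-29 + 0)² = (-29)² = 841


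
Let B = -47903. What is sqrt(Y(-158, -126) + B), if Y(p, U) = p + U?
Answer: I*sqrt(48187) ≈ 219.52*I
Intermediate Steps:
Y(p, U) = U + p
sqrt(Y(-158, -126) + B) = sqrt((-126 - 158) - 47903) = sqrt(-284 - 47903) = sqrt(-48187) = I*sqrt(48187)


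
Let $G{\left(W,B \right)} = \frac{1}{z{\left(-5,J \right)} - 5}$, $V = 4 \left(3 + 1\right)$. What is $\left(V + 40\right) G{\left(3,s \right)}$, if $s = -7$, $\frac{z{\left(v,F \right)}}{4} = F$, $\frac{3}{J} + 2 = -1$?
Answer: $- \frac{56}{9} \approx -6.2222$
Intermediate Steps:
$J = -1$ ($J = \frac{3}{-2 - 1} = \frac{3}{-3} = 3 \left(- \frac{1}{3}\right) = -1$)
$z{\left(v,F \right)} = 4 F$
$V = 16$ ($V = 4 \cdot 4 = 16$)
$G{\left(W,B \right)} = - \frac{1}{9}$ ($G{\left(W,B \right)} = \frac{1}{4 \left(-1\right) - 5} = \frac{1}{-4 - 5} = \frac{1}{-9} = - \frac{1}{9}$)
$\left(V + 40\right) G{\left(3,s \right)} = \left(16 + 40\right) \left(- \frac{1}{9}\right) = 56 \left(- \frac{1}{9}\right) = - \frac{56}{9}$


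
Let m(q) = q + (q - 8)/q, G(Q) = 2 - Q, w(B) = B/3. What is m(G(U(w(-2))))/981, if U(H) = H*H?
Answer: -163/61803 ≈ -0.0026374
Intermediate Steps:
w(B) = B/3 (w(B) = B*(1/3) = B/3)
U(H) = H**2
m(q) = q + (-8 + q)/q
m(G(U(w(-2))))/981 = (1 + (2 - ((1/3)*(-2))**2) - 8/(2 - ((1/3)*(-2))**2))/981 = (1 + (2 - (-2/3)**2) - 8/(2 - (-2/3)**2))*(1/981) = (1 + (2 - 1*4/9) - 8/(2 - 1*4/9))*(1/981) = (1 + (2 - 4/9) - 8/(2 - 4/9))*(1/981) = (1 + 14/9 - 8/14/9)*(1/981) = (1 + 14/9 - 8*9/14)*(1/981) = (1 + 14/9 - 36/7)*(1/981) = -163/63*1/981 = -163/61803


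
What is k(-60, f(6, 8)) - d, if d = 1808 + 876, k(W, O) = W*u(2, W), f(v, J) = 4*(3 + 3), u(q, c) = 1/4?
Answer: -2699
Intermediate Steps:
u(q, c) = ¼
f(v, J) = 24 (f(v, J) = 4*6 = 24)
k(W, O) = W/4 (k(W, O) = W*(¼) = W/4)
d = 2684
k(-60, f(6, 8)) - d = (¼)*(-60) - 1*2684 = -15 - 2684 = -2699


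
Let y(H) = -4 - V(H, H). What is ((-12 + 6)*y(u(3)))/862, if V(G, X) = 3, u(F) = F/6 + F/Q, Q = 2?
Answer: 21/431 ≈ 0.048724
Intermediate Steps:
u(F) = 2*F/3 (u(F) = F/6 + F/2 = 2*F/3)
y(H) = -7 (y(H) = -4 - 1*3 = -4 - 3 = -7)
((-12 + 6)*y(u(3)))/862 = ((-12 + 6)*(-7))/862 = -6*(-7)*(1/862) = 42*(1/862) = 21/431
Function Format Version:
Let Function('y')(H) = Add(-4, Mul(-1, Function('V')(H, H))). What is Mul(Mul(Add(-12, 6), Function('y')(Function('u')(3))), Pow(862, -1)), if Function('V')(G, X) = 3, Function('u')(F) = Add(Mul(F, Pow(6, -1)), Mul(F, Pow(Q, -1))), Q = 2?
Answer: Rational(21, 431) ≈ 0.048724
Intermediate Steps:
Function('u')(F) = Mul(Rational(2, 3), F) (Function('u')(F) = Add(Mul(F, Pow(6, -1)), Mul(F, Pow(2, -1))) = Add(Mul(F, Rational(1, 6)), Mul(F, Rational(1, 2))) = Add(Mul(Rational(1, 6), F), Mul(Rational(1, 2), F)) = Mul(Rational(2, 3), F))
Function('y')(H) = -7 (Function('y')(H) = Add(-4, Mul(-1, 3)) = Add(-4, -3) = -7)
Mul(Mul(Add(-12, 6), Function('y')(Function('u')(3))), Pow(862, -1)) = Mul(Mul(Add(-12, 6), -7), Pow(862, -1)) = Mul(Mul(-6, -7), Rational(1, 862)) = Mul(42, Rational(1, 862)) = Rational(21, 431)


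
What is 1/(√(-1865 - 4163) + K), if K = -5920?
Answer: -1480/8763107 - I*√1507/17526214 ≈ -0.00016889 - 2.215e-6*I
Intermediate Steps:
1/(√(-1865 - 4163) + K) = 1/(√(-1865 - 4163) - 5920) = 1/(√(-6028) - 5920) = 1/(2*I*√1507 - 5920) = 1/(-5920 + 2*I*√1507)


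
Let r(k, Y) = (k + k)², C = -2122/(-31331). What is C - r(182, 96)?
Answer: -4151230054/31331 ≈ -1.3250e+5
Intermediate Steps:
C = 2122/31331 (C = -2122*(-1/31331) = 2122/31331 ≈ 0.067728)
r(k, Y) = 4*k² (r(k, Y) = (2*k)² = 4*k²)
C - r(182, 96) = 2122/31331 - 4*182² = 2122/31331 - 4*33124 = 2122/31331 - 1*132496 = 2122/31331 - 132496 = -4151230054/31331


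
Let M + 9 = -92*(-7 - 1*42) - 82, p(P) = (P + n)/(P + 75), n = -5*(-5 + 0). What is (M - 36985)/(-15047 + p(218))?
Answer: 1192803/551066 ≈ 2.1645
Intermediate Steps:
n = 25 (n = -5*(-5) = 25)
p(P) = (25 + P)/(75 + P) (p(P) = (P + 25)/(P + 75) = (25 + P)/(75 + P))
M = 4417 (M = -9 + (-92*(-7 - 1*42) - 82) = -9 + (-92*(-7 - 42) - 82) = -9 + (-92*(-49) - 82) = -9 + (4508 - 82) = -9 + 4426 = 4417)
(M - 36985)/(-15047 + p(218)) = (4417 - 36985)/(-15047 + (25 + 218)/(75 + 218)) = -32568/(-15047 + 243/293) = -32568/(-4408528/293) = -32568*(-293/4408528) = 1192803/551066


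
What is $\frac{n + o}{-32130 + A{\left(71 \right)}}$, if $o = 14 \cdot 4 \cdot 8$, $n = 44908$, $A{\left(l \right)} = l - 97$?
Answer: $- \frac{11339}{8039} \approx -1.4105$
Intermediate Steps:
$A{\left(l \right)} = -97 + l$
$o = 448$ ($o = 56 \cdot 8 = 448$)
$\frac{n + o}{-32130 + A{\left(71 \right)}} = \frac{44908 + 448}{-32130 + \left(-97 + 71\right)} = \frac{45356}{-32130 - 26} = \frac{45356}{-32156} = 45356 \left(- \frac{1}{32156}\right) = - \frac{11339}{8039}$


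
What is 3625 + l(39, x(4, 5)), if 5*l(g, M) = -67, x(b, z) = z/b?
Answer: 18058/5 ≈ 3611.6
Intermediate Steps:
l(g, M) = -67/5 (l(g, M) = (⅕)*(-67) = -67/5)
3625 + l(39, x(4, 5)) = 3625 - 67/5 = 18058/5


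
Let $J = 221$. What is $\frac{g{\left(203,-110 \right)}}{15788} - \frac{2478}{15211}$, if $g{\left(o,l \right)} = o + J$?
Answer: $- \frac{1166900}{8576831} \approx -0.13605$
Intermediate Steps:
$g{\left(o,l \right)} = 221 + o$ ($g{\left(o,l \right)} = o + 221 = 221 + o$)
$\frac{g{\left(203,-110 \right)}}{15788} - \frac{2478}{15211} = \frac{221 + 203}{15788} - \frac{2478}{15211} = 424 \cdot \frac{1}{15788} - \frac{354}{2173} = \frac{106}{3947} - \frac{354}{2173} = - \frac{1166900}{8576831}$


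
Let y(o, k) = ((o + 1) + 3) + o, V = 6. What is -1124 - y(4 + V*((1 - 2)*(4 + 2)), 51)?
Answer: -1064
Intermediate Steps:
y(o, k) = 4 + 2*o (y(o, k) = ((1 + o) + 3) + o = (4 + o) + o = 4 + 2*o)
-1124 - y(4 + V*((1 - 2)*(4 + 2)), 51) = -1124 - (4 + 2*(4 + 6*((1 - 2)*(4 + 2)))) = -1124 - (4 + 2*(4 + 6*(-1*6))) = -1124 - (4 + 2*(4 + 6*(-6))) = -1124 - (4 + 2*(4 - 36)) = -1124 - (4 + 2*(-32)) = -1124 - (4 - 64) = -1124 - 1*(-60) = -1124 + 60 = -1064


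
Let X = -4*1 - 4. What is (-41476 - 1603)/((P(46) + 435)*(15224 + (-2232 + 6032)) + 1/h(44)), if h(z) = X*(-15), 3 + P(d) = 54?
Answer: -224760/48238247 ≈ -0.0046594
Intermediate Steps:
X = -8 (X = -4 - 4 = -8)
P(d) = 51 (P(d) = -3 + 54 = 51)
h(z) = 120 (h(z) = -8*(-15) = 120)
(-41476 - 1603)/((P(46) + 435)*(15224 + (-2232 + 6032)) + 1/h(44)) = (-41476 - 1603)/((51 + 435)*(15224 + (-2232 + 6032)) + 1/120) = -43079/(486*(15224 + 3800) + 1/120) = -43079/(486*19024 + 1/120) = -43079/(9245664 + 1/120) = -43079/1109479681/120 = -43079*120/1109479681 = -224760/48238247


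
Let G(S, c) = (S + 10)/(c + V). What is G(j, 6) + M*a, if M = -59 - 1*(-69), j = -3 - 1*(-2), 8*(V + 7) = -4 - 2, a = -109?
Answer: -7666/7 ≈ -1095.1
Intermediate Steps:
V = -31/4 (V = -7 + (-4 - 2)/8 = -7 + (1/8)*(-6) = -7 - 3/4 = -31/4 ≈ -7.7500)
j = -1 (j = -3 + 2 = -1)
G(S, c) = (10 + S)/(-31/4 + c) (G(S, c) = (S + 10)/(c - 31/4) = (10 + S)/(-31/4 + c))
M = 10 (M = -59 + 69 = 10)
G(j, 6) + M*a = 4*(10 - 1)/(-31 + 4*6) + 10*(-109) = 4*9/(-31 + 24) - 1090 = 4*9/(-7) - 1090 = 4*(-1/7)*9 - 1090 = -36/7 - 1090 = -7666/7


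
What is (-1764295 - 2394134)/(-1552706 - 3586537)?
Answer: 1386143/1713081 ≈ 0.80915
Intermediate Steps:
(-1764295 - 2394134)/(-1552706 - 3586537) = -4158429/(-5139243) = -4158429*(-1/5139243) = 1386143/1713081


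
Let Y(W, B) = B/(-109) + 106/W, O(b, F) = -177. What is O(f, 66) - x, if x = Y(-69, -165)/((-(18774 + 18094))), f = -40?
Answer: -3775331425/21329556 ≈ -177.00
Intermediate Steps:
Y(W, B) = 106/W - B/109 (Y(W, B) = B*(-1/109) + 106/W = -B/109 + 106/W = 106/W - B/109)
x = 13/21329556 (x = (106/(-69) - 1/109*(-165))/((-(18774 + 18094))) = (106*(-1/69) + 165/109)/((-1*36868)) = (-106/69 + 165/109)/(-36868) = -169/7521*(-1/36868) = 13/21329556 ≈ 6.0948e-7)
O(f, 66) - x = -177 - 1*13/21329556 = -177 - 13/21329556 = -3775331425/21329556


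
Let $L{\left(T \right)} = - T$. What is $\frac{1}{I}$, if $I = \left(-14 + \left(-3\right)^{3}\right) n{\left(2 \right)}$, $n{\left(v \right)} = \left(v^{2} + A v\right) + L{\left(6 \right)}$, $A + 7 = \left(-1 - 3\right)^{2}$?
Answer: $- \frac{1}{656} \approx -0.0015244$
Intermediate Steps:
$A = 9$ ($A = -7 + \left(-1 - 3\right)^{2} = -7 + \left(-4\right)^{2} = -7 + 16 = 9$)
$n{\left(v \right)} = -6 + v^{2} + 9 v$ ($n{\left(v \right)} = \left(v^{2} + 9 v\right) - 6 = -6 + v^{2} + 9 v$)
$I = -656$ ($I = \left(-14 + \left(-3\right)^{3}\right) \left(-6 + 2^{2} + 9 \cdot 2\right) = \left(-14 - 27\right) \left(-6 + 4 + 18\right) = \left(-41\right) 16 = -656$)
$\frac{1}{I} = \frac{1}{-656} = - \frac{1}{656}$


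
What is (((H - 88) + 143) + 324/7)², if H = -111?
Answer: 4624/49 ≈ 94.367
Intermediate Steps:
(((H - 88) + 143) + 324/7)² = (((-111 - 88) + 143) + 324/7)² = ((-199 + 143) + 324*(⅐))² = (-56 + 324/7)² = (-68/7)² = 4624/49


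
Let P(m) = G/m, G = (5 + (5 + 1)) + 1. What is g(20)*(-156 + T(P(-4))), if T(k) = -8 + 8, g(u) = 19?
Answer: -2964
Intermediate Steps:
G = 12 (G = (5 + 6) + 1 = 11 + 1 = 12)
P(m) = 12/m
T(k) = 0
g(20)*(-156 + T(P(-4))) = 19*(-156 + 0) = 19*(-156) = -2964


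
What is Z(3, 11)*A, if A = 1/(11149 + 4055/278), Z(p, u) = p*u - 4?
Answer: 8062/3103477 ≈ 0.0025977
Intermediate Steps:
Z(p, u) = -4 + p*u
A = 278/3103477 (A = 1/(11149 + 4055*(1/278)) = 1/(11149 + 4055/278) = 1/(3103477/278) = 278/3103477 ≈ 8.9577e-5)
Z(3, 11)*A = (-4 + 3*11)*(278/3103477) = (-4 + 33)*(278/3103477) = 29*(278/3103477) = 8062/3103477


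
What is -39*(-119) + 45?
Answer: 4686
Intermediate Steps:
-39*(-119) + 45 = 4641 + 45 = 4686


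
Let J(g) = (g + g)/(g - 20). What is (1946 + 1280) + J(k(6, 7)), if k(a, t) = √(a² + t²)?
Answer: 203204/63 - 8*√85/63 ≈ 3224.3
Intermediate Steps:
J(g) = 2*g/(-20 + g) (J(g) = (2*g)/(-20 + g) = 2*g/(-20 + g))
(1946 + 1280) + J(k(6, 7)) = (1946 + 1280) + 2*√(6² + 7²)/(-20 + √(6² + 7²)) = 3226 + 2*√(36 + 49)/(-20 + √(36 + 49)) = 3226 + 2*√85/(-20 + √85)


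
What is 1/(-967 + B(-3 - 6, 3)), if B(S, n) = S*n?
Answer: -1/994 ≈ -0.0010060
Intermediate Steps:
1/(-967 + B(-3 - 6, 3)) = 1/(-967 + (-3 - 6)*3) = 1/(-967 - 9*3) = 1/(-967 - 27) = 1/(-994) = -1/994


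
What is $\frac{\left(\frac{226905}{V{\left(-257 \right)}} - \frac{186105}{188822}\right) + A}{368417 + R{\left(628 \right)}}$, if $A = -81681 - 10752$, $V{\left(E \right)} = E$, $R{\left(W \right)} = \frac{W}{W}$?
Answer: $- \frac{79445827261}{313654629196} \approx -0.25329$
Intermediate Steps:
$R{\left(W \right)} = 1$
$A = -92433$
$\frac{\left(\frac{226905}{V{\left(-257 \right)}} - \frac{186105}{188822}\right) + A}{368417 + R{\left(628 \right)}} = \frac{\left(\frac{226905}{-257} - \frac{186105}{188822}\right) - 92433}{368417 + 1} = \frac{\left(226905 \left(- \frac{1}{257}\right) - \frac{9795}{9938}\right) - 92433}{368418} = \left(\left(- \frac{226905}{257} - \frac{9795}{9938}\right) - 92433\right) \frac{1}{368418} = \left(- \frac{2257499205}{2554066} - 92433\right) \frac{1}{368418} = \left(- \frac{238337481783}{2554066}\right) \frac{1}{368418} = - \frac{79445827261}{313654629196}$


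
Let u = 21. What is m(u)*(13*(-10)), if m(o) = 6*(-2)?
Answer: 1560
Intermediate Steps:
m(o) = -12
m(u)*(13*(-10)) = -156*(-10) = -12*(-130) = 1560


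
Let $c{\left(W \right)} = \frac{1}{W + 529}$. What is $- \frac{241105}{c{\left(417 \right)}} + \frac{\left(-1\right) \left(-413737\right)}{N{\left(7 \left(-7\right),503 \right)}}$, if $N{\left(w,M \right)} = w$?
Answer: $- \frac{11176594907}{49} \approx -2.2809 \cdot 10^{8}$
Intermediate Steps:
$c{\left(W \right)} = \frac{1}{529 + W}$
$- \frac{241105}{c{\left(417 \right)}} + \frac{\left(-1\right) \left(-413737\right)}{N{\left(7 \left(-7\right),503 \right)}} = - \frac{241105}{\frac{1}{529 + 417}} + \frac{\left(-1\right) \left(-413737\right)}{7 \left(-7\right)} = - \frac{241105}{\frac{1}{946}} + \frac{413737}{-49} = - 241105 \frac{1}{\frac{1}{946}} + 413737 \left(- \frac{1}{49}\right) = \left(-241105\right) 946 - \frac{413737}{49} = -228085330 - \frac{413737}{49} = - \frac{11176594907}{49}$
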